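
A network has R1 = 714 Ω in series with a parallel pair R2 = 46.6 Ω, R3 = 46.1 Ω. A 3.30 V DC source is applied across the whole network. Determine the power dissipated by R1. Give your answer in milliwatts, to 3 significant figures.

14.3 mW

Collapse R2‖R3 to a single equivalent, reducing the network to two series elements.
R_p = (46.6×46.1)/(46.6+46.1) = 23.17 Ω
R_total = 714 + 23.17 = 737.2 Ω
I = V / R_total = 3.30 / 737.2 = 0.004477 A
R1 carries the full series current, so P = I²R.
P_R1 = (0.004477)² × 714 = 0.01431 W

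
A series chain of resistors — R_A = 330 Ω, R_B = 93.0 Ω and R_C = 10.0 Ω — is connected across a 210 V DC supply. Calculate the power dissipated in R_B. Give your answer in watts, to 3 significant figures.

21.9 W

In a series string the same current flows through every resistor — find that current, then P = I²R for the one we want.
R_total = 330 + 93.0 + 10.0 = 433.0 Ω
I = V / R_total = 210 / 433.0 = 0.4850 A
P_R_B = I² × R_B = (0.4850)² × 93.0 = 21.87 W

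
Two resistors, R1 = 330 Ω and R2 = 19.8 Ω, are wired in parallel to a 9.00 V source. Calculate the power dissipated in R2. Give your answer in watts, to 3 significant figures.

4.09 W

The supply voltage appears across each parallel branch — just use P = V²/R2.
P_R2 = V² / R2 = (9.00)² / 19.8 Ω = 4.091 W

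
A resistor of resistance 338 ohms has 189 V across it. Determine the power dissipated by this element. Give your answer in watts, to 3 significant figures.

106 W

Voltage and resistance are given, so P = V²/R is the one-step route.
P = (189 V)² / 338 Ω = 105.7 W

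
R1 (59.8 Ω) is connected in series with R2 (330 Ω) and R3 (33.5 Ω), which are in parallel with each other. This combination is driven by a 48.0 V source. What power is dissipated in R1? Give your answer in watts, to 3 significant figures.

Collapse R2‖R3 to a single equivalent, reducing the network to two series elements.
R_p = (330×33.5)/(330+33.5) = 30.41 Ω
R_total = 59.8 + 30.41 = 90.21 Ω
I = V / R_total = 48.0 / 90.21 = 0.5321 A
All the current flows through R1; use P = I²R.
P_R1 = (0.5321)² × 59.8 = 16.93 W

16.9 W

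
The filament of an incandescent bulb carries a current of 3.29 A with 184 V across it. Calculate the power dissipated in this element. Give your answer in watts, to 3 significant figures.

Both the voltage across and the current through the element are known, so P = V I applies directly.
P = 184 V × 3.290 A = 605.4 W

605 W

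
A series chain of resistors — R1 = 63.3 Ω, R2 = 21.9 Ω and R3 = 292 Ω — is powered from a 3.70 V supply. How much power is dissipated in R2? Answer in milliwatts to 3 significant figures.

Series elements share the same current, so find I first, then use P = I²R.
R_total = 63.3 + 21.9 + 292 = 377.2 Ω
I = V / R_total = 3.70 / 377.2 = 0.009809 A
P_R2 = I² × R2 = (0.009809)² × 21.9 = 0.002107 W

2.11 mW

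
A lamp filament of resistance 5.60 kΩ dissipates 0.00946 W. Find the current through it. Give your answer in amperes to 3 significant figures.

Inverting the appropriate power form: I = √(P / R).
I = √(0.00946 / 5600) = 0.001300 A

0.00130 A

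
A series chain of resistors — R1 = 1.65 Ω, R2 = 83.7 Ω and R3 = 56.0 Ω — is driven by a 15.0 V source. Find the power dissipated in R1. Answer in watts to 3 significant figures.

0.0186 W

Every series element carries the same I. Get I from the total resistance, then P = I² × R1.
R_total = 1.65 + 83.7 + 56.0 = 141.3 Ω
I = V / R_total = 15.0 / 141.3 = 0.1061 A
P_R1 = I² × R1 = (0.1061)² × 1.65 = 0.01858 W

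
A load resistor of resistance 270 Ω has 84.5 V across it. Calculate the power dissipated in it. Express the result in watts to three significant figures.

Voltage and resistance are given, so P = V²/R is the one-step route.
P = (84.5 V)² / 270 Ω = 26.45 W

26.4 W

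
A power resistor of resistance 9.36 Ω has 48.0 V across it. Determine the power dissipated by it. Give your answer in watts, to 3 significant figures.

V and R are stated; P = V²/R avoids computing the current.
P = (48.0 V)² / 9.36 Ω = 246.2 W

246 W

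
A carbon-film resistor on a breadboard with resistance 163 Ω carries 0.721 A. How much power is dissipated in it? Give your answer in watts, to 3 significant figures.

84.7 W

The current through and the resistance of the element are both given; use P = I²R.
P = (0.7210 A)² × 163 Ω = 84.73 W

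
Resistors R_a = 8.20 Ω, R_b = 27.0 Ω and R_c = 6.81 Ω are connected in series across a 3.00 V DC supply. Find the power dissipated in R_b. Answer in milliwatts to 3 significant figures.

138 mW

Series elements share the same current, so find I first, then use P = I²R.
R_total = 8.20 + 27.0 + 6.81 = 42.01 Ω
I = V / R_total = 3.00 / 42.01 = 0.07141 A
P_R_b = I² × R_b = (0.07141)² × 27.0 = 0.1377 W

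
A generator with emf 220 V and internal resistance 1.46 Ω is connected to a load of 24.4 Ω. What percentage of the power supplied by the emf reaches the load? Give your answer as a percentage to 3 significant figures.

94.4 %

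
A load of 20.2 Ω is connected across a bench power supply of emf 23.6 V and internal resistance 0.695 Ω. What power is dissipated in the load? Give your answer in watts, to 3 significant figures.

25.8 W

Find the circuit current first, then P = I²R for the load (series elements share I).
I = ε / (r + R) = 23.6 / (0.695 + 20.2) = 1.129 A
P_load = I² R = (1.129)² × 20.2 = 25.77 W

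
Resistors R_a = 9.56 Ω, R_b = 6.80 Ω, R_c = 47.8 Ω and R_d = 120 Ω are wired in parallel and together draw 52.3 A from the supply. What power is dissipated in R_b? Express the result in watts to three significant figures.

Parallel branches share V, not I — compute V via R_eq, then use V²/R for the target branch.
1/R_eq = 1/9.56 + 1/6.80 + 1/47.8 + 1/120 ⇒ R_eq = 3.560 Ω
V = I_total × R_eq = 52.30 × 3.560 = 186.2 V
P_R_b = V² / R_b = (186.2)² / 6.80 = 5097 W

5100 W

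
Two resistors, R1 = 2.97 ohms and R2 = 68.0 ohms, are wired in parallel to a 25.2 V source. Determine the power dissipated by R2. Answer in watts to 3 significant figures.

9.34 W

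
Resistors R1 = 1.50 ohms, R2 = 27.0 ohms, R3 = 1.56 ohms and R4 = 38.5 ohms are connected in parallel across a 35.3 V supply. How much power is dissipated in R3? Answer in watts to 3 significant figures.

799 W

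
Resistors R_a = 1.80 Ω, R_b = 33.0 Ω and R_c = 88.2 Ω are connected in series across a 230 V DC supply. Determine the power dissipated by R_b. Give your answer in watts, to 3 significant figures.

In a series string the same current flows through every resistor — find that current, then P = I²R for the one we want.
R_total = 1.80 + 33.0 + 88.2 = 123.0 Ω
I = V / R_total = 230 / 123.0 = 1.870 A
P_R_b = I² × R_b = (1.870)² × 33.0 = 115.4 W

115 W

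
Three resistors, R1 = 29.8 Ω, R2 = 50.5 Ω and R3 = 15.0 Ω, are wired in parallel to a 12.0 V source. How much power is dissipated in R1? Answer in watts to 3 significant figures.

4.83 W

Every branch has 12.0 V across it, so for R1 the power is simply V²/R.
P_R1 = V² / R1 = (12.0)² / 29.8 Ω = 4.832 W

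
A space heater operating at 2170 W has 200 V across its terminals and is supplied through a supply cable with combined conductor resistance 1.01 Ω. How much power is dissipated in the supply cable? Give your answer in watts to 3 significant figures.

Line loss is just I²R for the cable — we know both I and R_line directly.
I = P / V = 2170 / 200 = 10.85 A through the supply cable.
P_line = I² R_line = (10.85)² × 1.01 = 118.9 W

119 W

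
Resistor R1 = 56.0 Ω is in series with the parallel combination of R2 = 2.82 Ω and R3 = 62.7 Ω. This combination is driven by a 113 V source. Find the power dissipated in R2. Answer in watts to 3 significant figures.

Reduce the parallel pair to R_p first; the network is then a simple series string.
R_p = (2.82×62.7)/(2.82+62.7) = 2.699 Ω
R_total = 56.0 + 2.699 = 58.70 Ω
I = V / R_total = 113 / 58.70 = 1.925 A
Voltage across the parallel pair: V_p = I × R_p = 1.925 × 2.699 = 5.195 V
R2 is across V_p, so use P = V²/R for that branch.
P_R2 = (5.195)² / 2.82 = 9.571 W

9.57 W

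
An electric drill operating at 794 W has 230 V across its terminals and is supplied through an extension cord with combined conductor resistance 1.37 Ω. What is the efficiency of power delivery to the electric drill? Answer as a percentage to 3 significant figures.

I = P / V = 794 / 230 = 3.452 A through the extension cord.
P_line = I² R_line = (3.452)² × 1.37 = 16.33 W
P_source = P_load + P_line = 794.0 + 16.33 = 810.3 W
η = P_load / P_source = 794.0 / 810.3 = 0.9799

98.0 %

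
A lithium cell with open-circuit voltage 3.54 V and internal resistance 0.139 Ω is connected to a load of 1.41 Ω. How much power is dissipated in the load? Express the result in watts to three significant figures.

Load and internal resistance form a series loop — compute the loop current, then the load power via I²R.
I = ε / (r + R) = 3.54 / (0.139 + 1.41) = 2.285 A
P_load = I² R = (2.285)² × 1.41 = 7.364 W

7.36 W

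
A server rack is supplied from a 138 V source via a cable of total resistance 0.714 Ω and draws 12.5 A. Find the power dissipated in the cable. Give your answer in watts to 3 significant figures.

Only the current and the line resistance are needed for the I²R loss.
The cable carries the full 12.5 A.
P_line = I² R_line = (12.50)² × 0.714 = 111.6 W

112 W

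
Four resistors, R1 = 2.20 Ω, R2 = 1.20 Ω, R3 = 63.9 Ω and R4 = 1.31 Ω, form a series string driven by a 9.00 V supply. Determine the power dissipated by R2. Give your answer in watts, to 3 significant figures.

In a series string the same current flows through every resistor — find that current, then P = I²R for the one we want.
R_total = 2.20 + 1.20 + 63.9 + 1.31 = 68.61 Ω
I = V / R_total = 9.00 / 68.61 = 0.1312 A
P_R2 = I² × R2 = (0.1312)² × 1.20 = 0.02065 W

0.0206 W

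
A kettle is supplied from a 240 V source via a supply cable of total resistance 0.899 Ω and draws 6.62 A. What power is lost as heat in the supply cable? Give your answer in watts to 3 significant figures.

39.4 W

The supply cable and load are in series, so the same current flows in both; the loss is I²R_line.
The supply cable carries the full 6.62 A.
P_line = I² R_line = (6.620)² × 0.899 = 39.40 W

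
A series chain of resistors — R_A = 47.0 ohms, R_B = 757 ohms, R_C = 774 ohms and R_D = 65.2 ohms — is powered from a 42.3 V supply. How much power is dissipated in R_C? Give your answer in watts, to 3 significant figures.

Every series element carries the same I. Get I from the total resistance, then P = I² × R_C.
R_total = 47.0 + 757 + 774 + 65.2 = 1643 Ω
I = V / R_total = 42.3 / 1643 = 0.02574 A
P_R_C = I² × R_C = (0.02574)² × 774 = 0.5129 W

0.513 W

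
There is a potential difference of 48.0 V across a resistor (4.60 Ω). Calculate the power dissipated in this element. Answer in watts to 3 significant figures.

V and R are stated; P = V²/R avoids computing the current.
P = (48.0 V)² / 4.60 Ω = 500.9 W

501 W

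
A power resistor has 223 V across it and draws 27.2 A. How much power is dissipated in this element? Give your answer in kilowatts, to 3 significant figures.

6.07 kW

With V and I both given, power follows immediately from P = V I.
P = 223 V × 27.20 A = 6066 W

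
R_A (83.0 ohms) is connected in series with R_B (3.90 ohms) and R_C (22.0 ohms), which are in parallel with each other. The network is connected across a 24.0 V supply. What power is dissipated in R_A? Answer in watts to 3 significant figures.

First combine the parallel branches into one equivalent R_p, then R_A + R_p is a series pair.
R_p = (3.90×22.0)/(3.90+22.0) = 3.313 Ω
R_total = 83.0 + 3.313 = 86.31 Ω
I = V / R_total = 24.0 / 86.31 = 0.2781 A
All the current flows through R_A; use P = I²R.
P_R_A = (0.2781)² × 83.0 = 6.417 W

6.42 W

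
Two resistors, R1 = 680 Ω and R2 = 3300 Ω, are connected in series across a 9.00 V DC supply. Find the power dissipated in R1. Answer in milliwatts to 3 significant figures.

The current is common to all series resistors; compute it, then apply P = I²R for the target.
R_total = 680 + 3300 = 3980 Ω
I = V / R_total = 9.00 / 3980 = 0.002261 A
P_R1 = I² × R1 = (0.002261)² × 680 = 0.003477 W

3.48 mW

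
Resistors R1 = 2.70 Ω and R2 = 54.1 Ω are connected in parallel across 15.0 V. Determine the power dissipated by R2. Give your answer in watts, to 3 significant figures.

4.16 W

Each parallel branch sees the full supply voltage, so P = V²/R applies directly to the target branch.
P_R2 = V² / R2 = (15.0)² / 54.1 Ω = 4.159 W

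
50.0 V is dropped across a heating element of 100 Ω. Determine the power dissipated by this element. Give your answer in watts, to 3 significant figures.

25.0 W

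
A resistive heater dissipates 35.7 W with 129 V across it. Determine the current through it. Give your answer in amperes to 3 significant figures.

0.277 A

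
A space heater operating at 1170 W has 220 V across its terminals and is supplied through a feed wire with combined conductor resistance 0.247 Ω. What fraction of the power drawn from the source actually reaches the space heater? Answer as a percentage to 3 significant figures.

99.4 %

I = P / V = 1170 / 220 = 5.318 A through the feed wire.
P_line = I² R_line = (5.318)² × 0.247 = 6.986 W
P_source = P_load + P_line = 1170 + 6.986 = 1177 W
η = P_load / P_source = 1170 / 1177 = 0.9941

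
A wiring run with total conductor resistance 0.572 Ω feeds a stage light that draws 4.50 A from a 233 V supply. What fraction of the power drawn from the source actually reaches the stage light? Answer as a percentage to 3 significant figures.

The wiring run carries the full 4.50 A.
P_line = I² R_line = (4.500)² × 0.572 = 11.58 W
P_source = V I = 233 × 4.500 = 1048 W; P_load = 1037 W
η = P_load / P_source = 1037 / 1048 = 0.9890

98.9 %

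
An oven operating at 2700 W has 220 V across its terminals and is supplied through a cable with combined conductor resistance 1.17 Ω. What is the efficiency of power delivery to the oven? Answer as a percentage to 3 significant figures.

93.9 %

I = P / V = 2700 / 220 = 12.27 A through the cable.
P_line = I² R_line = (12.27)² × 1.17 = 176.2 W
P_source = P_load + P_line = 2700 + 176.2 = 2876 W
η = P_load / P_source = 2700 / 2876 = 0.9387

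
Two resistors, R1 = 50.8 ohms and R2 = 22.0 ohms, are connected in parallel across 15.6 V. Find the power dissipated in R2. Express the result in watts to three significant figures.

The supply voltage appears across each parallel branch — just use P = V²/R2.
P_R2 = V² / R2 = (15.6)² / 22.0 Ω = 11.06 W

11.1 W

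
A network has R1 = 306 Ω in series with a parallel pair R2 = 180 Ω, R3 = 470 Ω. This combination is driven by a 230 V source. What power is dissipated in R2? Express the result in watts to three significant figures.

26.2 W

First combine the parallel branches into one equivalent R_p, then R1 + R_p is a series pair.
R_p = (180×470)/(180+470) = 130.2 Ω
R_total = 306 + 130.2 = 436.2 Ω
I = V / R_total = 230 / 436.2 = 0.5273 A
Voltage across the parallel pair: V_p = I × R_p = 0.5273 × 130.2 = 68.63 V
R2 is across V_p, so use P = V²/R for that branch.
P_R2 = (68.63)² / 180 = 26.17 W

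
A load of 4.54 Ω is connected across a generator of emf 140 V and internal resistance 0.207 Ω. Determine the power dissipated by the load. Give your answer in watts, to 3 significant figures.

3950 W

The internal resistance and the load are in series, so the same I flows through both; get I from ε/(r+R), then I²R for the load.
I = ε / (r + R) = 140 / (0.207 + 4.54) = 29.49 A
P_load = I² R = (29.49)² × 4.54 = 3949 W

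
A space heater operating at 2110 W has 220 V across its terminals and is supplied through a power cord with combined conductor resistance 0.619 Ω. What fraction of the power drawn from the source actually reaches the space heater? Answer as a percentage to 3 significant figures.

97.4 %

I = P / V = 2110 / 220 = 9.591 A through the power cord.
P_line = I² R_line = (9.591)² × 0.619 = 56.94 W
P_source = P_load + P_line = 2110 + 56.94 = 2167 W
η = P_load / P_source = 2110 / 2167 = 0.9737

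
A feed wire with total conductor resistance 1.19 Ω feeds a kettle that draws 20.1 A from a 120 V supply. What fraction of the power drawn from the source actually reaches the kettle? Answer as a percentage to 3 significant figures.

80.1 %

The feed wire carries the full 20.1 A.
P_line = I² R_line = (20.10)² × 1.19 = 480.8 W
P_source = V I = 120 × 20.10 = 2412 W; P_load = 1931 W
η = P_load / P_source = 1931 / 2412 = 0.8007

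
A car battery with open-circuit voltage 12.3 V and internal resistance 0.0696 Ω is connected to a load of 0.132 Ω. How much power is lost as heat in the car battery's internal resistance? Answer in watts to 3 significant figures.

259 W

Internal loss is I²r, with I set by the total series resistance r+R.
I = ε / (r + R) = 12.3 / (0.0696 + 0.132) = 61.01 A
P_int = I² r = (61.01)² × 0.0696 = 259.1 W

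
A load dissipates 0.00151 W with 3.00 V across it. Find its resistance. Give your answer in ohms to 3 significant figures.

5960 Ω

From P = V I = I²R = V²/R, with the two given quantities we get R = V² / P.
R = (3.00)² / 0.00151 = 5960 Ω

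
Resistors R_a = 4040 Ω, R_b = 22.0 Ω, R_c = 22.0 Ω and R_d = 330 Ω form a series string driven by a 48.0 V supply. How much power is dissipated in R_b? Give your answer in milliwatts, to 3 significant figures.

2.60 mW

The current is common to all series resistors; compute it, then apply P = I²R for the target.
R_total = 4040 + 22.0 + 22.0 + 330 = 4414 Ω
I = V / R_total = 48.0 / 4414 = 0.01087 A
P_R_b = I² × R_b = (0.01087)² × 22.0 = 0.002602 W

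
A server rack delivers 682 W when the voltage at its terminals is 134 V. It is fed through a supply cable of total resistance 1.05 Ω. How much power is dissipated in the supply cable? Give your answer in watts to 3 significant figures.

The supply cable is a series resistance carrying the load current; its dissipation is I²R_line.
I = P / V = 682 / 134 = 5.090 A through the supply cable.
P_line = I² R_line = (5.090)² × 1.05 = 27.20 W

27.2 W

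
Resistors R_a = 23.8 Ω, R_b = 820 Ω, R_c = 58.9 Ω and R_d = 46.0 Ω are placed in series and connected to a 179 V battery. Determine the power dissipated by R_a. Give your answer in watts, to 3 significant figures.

0.847 W

Every series element carries the same I. Get I from the total resistance, then P = I² × R_a.
R_total = 23.8 + 820 + 58.9 + 46.0 = 948.7 Ω
I = V / R_total = 179 / 948.7 = 0.1887 A
P_R_a = I² × R_a = (0.1887)² × 23.8 = 0.8473 W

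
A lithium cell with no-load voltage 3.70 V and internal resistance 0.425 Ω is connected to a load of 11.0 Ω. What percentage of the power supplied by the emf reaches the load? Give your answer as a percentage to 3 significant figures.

96.3 %

η = P_load/(P_load+P_int) = I²R/(I²R+I²r) = R/(R+r) — the I² cancels for series elements.
η = R / (R + r) = 11.0 / (11.0 + 0.425) = 0.9628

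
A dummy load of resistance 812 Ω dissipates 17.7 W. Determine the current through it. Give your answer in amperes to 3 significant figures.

0.148 A

The two known quantities fix the third via I = √(P / R).
I = √(17.7 / 812) = 0.1476 A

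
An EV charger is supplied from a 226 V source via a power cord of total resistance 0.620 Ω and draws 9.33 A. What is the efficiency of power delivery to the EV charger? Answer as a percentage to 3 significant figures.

The power cord carries the full 9.33 A.
P_line = I² R_line = (9.330)² × 0.620 = 53.97 W
P_source = V I = 226 × 9.330 = 2109 W; P_load = 2055 W
η = P_load / P_source = 2055 / 2109 = 0.9744

97.4 %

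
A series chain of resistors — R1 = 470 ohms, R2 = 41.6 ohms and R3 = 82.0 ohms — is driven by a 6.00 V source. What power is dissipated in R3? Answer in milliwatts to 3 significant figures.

Every series element carries the same I. Get I from the total resistance, then P = I² × R3.
R_total = 470 + 41.6 + 82.0 = 593.6 Ω
I = V / R_total = 6.00 / 593.6 = 0.01011 A
P_R3 = I² × R3 = (0.01011)² × 82.0 = 0.008378 W

8.38 mW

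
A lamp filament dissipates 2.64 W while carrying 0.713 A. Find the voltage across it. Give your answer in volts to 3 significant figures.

3.70 V

From P = V I = I²R = V²/R, with the two given quantities we get V = P / I.
V = 2.64 / 0.7130 = 3.703 V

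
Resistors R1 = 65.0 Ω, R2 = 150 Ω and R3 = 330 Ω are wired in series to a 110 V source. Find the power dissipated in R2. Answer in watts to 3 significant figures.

Series elements share the same current, so find I first, then use P = I²R.
R_total = 65.0 + 150 + 330 = 545.0 Ω
I = V / R_total = 110 / 545.0 = 0.2018 A
P_R2 = I² × R2 = (0.2018)² × 150 = 6.111 W

6.11 W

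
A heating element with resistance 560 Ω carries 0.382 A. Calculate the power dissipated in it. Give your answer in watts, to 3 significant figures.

81.7 W

With I and R stated, P = I²R applies in one step.
P = (0.3820 A)² × 560 Ω = 81.72 W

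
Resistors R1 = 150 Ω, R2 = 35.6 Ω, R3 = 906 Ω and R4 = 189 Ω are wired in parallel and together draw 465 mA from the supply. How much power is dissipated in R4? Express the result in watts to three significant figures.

The branches share the same voltage, but only the total current is given — find V from the equivalent resistance first.
1/R_eq = 1/150 + 1/35.6 + 1/906 + 1/189 ⇒ R_eq = 24.30 Ω
V = I_total × R_eq = 0.4650 × 24.30 = 11.30 V
P_R4 = V² / R4 = (11.30)² / 189 = 0.6756 W

0.676 W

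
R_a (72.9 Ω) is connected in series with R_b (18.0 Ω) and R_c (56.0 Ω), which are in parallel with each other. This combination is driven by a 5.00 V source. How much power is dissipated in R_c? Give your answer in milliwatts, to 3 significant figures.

11.1 mW

Replace R_b and R_c with their parallel equivalent so the circuit becomes R_a in series with R_p.
R_p = (18.0×56.0)/(18.0+56.0) = 13.62 Ω
R_total = 72.9 + 13.62 = 86.52 Ω
I = V / R_total = 5.00 / 86.52 = 0.05779 A
Voltage across the parallel pair: V_p = I × R_p = 0.05779 × 13.62 = 0.7872 V
R_c sees V_p directly, so P = V_p² / R_c.
P_R_c = (0.7872)² / 56.0 = 0.01107 W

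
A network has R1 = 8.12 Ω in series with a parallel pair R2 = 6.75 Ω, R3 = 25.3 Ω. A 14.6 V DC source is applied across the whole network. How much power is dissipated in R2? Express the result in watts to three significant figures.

First combine the parallel branches into one equivalent R_p, then R1 + R_p is a series pair.
R_p = (6.75×25.3)/(6.75+25.3) = 5.328 Ω
R_total = 8.12 + 5.328 = 13.45 Ω
I = V / R_total = 14.6 / 13.45 = 1.086 A
Voltage across the parallel pair: V_p = I × R_p = 1.086 × 5.328 = 5.785 V
R2 is across V_p, so use P = V²/R for that branch.
P_R2 = (5.785)² / 6.75 = 4.957 W

4.96 W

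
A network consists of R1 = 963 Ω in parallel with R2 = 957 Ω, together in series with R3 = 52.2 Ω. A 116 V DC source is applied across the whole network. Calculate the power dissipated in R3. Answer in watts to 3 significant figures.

2.48 W

Combine R1 and R2 into their parallel equivalent first, reducing the network to two series resistors.
R_p = (963×957)/(963+957) = 480.0 Ω
R_total = R_p + 52.2 = 480.0 + 52.2 = 532.2 Ω
I = V / R_total = 116 / 532.2 = 0.2180 A
R3 is the series element, so its power is I²R.
P_R3 = (0.2180)² × 52.2 = 2.480 W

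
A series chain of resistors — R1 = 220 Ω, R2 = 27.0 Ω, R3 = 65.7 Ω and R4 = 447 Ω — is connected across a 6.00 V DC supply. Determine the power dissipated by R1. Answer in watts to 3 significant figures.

0.0137 W

In a series string the same current flows through every resistor — find that current, then P = I²R for the one we want.
R_total = 220 + 27.0 + 65.7 + 447 = 759.7 Ω
I = V / R_total = 6.00 / 759.7 = 0.007898 A
P_R1 = I² × R1 = (0.007898)² × 220 = 0.01372 W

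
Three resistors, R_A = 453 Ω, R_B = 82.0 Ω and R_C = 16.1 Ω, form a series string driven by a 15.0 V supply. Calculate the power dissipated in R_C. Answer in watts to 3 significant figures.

Since the resistors are in series they all carry the loop current I = V/R_total; the power in any one is I²R.
R_total = 453 + 82.0 + 16.1 = 551.1 Ω
I = V / R_total = 15.0 / 551.1 = 0.02722 A
P_R_C = I² × R_C = (0.02722)² × 16.1 = 0.01193 W

0.0119 W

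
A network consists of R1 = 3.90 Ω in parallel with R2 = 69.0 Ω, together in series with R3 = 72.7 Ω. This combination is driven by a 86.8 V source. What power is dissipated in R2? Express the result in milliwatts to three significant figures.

First find R_p for the parallel pair, then treat R_p + R3 as a series loop.
R_p = (3.90×69.0)/(3.90+69.0) = 3.691 Ω
R_total = R_p + 72.7 = 3.691 + 72.7 = 76.39 Ω
I = V / R_total = 86.8 / 76.39 = 1.136 A
Voltage across the parallel pair: V_p = I × R_p = 1.136 × 3.691 = 4.194 V
Use P = V²/R for R2 with V = V_p.
P_R2 = (4.194)² / 69.0 = 0.2550 W

255 mW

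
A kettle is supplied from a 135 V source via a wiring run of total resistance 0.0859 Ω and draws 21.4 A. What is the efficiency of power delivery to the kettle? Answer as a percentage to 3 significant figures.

98.6 %

The wiring run carries the full 21.4 A.
P_line = I² R_line = (21.40)² × 0.0859 = 39.34 W
P_source = V I = 135 × 21.40 = 2889 W; P_load = 2850 W
η = P_load / P_source = 2850 / 2889 = 0.9864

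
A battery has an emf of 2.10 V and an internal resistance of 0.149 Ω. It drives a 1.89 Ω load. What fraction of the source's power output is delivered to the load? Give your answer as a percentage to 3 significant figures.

92.7 %

The source delivers εI, of which I²R reaches the load and I²r is lost; since I is common, η = R/(R+r).
η = R / (R + r) = 1.89 / (1.89 + 0.149) = 0.9269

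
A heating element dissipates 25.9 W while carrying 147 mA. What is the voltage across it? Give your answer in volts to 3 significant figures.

Rearranging the power relation for the two known quantities gives V = P / I.
V = 25.9 / 0.1470 = 176.2 V

176 V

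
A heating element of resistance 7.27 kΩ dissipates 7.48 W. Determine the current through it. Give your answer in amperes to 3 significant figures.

0.0321 A

From P = V I = I²R = V²/R, with the two given quantities we get I = √(P / R).
I = √(7.48 / 7270) = 0.03208 A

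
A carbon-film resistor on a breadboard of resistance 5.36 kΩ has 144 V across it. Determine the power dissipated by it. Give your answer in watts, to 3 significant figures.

3.87 W

V and R are stated; P = V²/R avoids computing the current.
P = (144 V)² / 5360 Ω = 3.869 W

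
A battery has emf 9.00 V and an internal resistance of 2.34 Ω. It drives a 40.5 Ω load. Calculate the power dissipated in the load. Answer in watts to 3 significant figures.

Load and internal resistance form a series loop — compute the loop current, then the load power via I²R.
I = ε / (r + R) = 9.00 / (2.34 + 40.5) = 0.2101 A
P_load = I² R = (0.2101)² × 40.5 = 1.787 W

1.79 W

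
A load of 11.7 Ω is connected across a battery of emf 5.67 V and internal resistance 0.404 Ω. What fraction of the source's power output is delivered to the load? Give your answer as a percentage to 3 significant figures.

Both r and R carry the same current, so the power split is just the resistance split: η = R/(R+r).
η = R / (R + r) = 11.7 / (11.7 + 0.404) = 0.9666

96.7 %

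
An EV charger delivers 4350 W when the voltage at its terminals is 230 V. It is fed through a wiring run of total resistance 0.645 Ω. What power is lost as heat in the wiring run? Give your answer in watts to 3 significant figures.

231 W

Only the current and the line resistance are needed for the I²R loss.
I = P / V = 4350 / 230 = 18.91 A through the wiring run.
P_line = I² R_line = (18.91)² × 0.645 = 230.7 W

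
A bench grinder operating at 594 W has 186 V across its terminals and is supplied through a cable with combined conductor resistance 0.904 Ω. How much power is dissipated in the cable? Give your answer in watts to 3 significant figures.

9.22 W

Only the current and the line resistance are needed for the I²R loss.
I = P / V = 594 / 186 = 3.194 A through the cable.
P_line = I² R_line = (3.194)² × 0.904 = 9.220 W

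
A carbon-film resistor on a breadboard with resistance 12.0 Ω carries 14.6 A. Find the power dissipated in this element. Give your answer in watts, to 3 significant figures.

2560 W

Current and resistance are given, so P = I²R is the direct form.
P = (14.60 A)² × 12.0 Ω = 2558 W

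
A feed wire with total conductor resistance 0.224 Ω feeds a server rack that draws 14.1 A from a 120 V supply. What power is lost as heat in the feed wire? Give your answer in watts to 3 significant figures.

The feed wire and load are in series, so the same current flows in both; the loss is I²R_line.
The feed wire carries the full 14.1 A.
P_line = I² R_line = (14.10)² × 0.224 = 44.53 W

44.5 W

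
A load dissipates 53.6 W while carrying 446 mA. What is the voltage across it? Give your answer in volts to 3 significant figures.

120 V

From P = V I = I²R = V²/R, with the two given quantities we get V = P / I.
V = 53.6 / 0.4460 = 120.2 V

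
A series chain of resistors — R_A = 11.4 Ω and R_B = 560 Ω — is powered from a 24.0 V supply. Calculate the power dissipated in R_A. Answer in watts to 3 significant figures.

Series elements share the same current, so find I first, then use P = I²R.
R_total = 11.4 + 560 = 571.4 Ω
I = V / R_total = 24.0 / 571.4 = 0.04200 A
P_R_A = I² × R_A = (0.04200)² × 11.4 = 0.02011 W

0.0201 W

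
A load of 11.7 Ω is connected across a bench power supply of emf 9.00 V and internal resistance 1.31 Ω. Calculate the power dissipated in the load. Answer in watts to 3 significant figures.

Load and internal resistance form a series loop — compute the loop current, then the load power via I²R.
I = ε / (r + R) = 9.00 / (1.31 + 11.7) = 0.6918 A
P_load = I² R = (0.6918)² × 11.7 = 5.599 W

5.60 W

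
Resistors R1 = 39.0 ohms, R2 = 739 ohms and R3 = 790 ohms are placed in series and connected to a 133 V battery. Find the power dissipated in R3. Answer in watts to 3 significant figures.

In a series string the same current flows through every resistor — find that current, then P = I²R for the one we want.
R_total = 39.0 + 739 + 790 = 1568 Ω
I = V / R_total = 133 / 1568 = 0.08482 A
P_R3 = I² × R3 = (0.08482)² × 790 = 5.684 W

5.68 W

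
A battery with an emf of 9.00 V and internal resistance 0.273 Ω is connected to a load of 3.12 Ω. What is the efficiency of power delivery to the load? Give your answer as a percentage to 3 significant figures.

92.0 %

η = P_load/(P_load+P_int) = I²R/(I²R+I²r) = R/(R+r) — the I² cancels for series elements.
η = R / (R + r) = 3.12 / (3.12 + 0.273) = 0.9195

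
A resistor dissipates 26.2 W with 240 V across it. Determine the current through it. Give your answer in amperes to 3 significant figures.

0.109 A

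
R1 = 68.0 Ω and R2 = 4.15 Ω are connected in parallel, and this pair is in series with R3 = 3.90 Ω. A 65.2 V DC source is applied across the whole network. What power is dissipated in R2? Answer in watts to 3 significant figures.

Collapse the R1‖R2 pair into one equivalent R_p; then R_p and R3 form a series string.
R_p = (68.0×4.15)/(68.0+4.15) = 3.911 Ω
R_total = R_p + 3.90 = 3.911 + 3.90 = 7.811 Ω
I = V / R_total = 65.2 / 7.811 = 8.347 A
Voltage across the parallel pair: V_p = I × R_p = 8.347 × 3.911 = 32.65 V
R2 sits across V_p; its power is V_p²/R.
P_R2 = (32.65)² / 4.15 = 256.8 W

257 W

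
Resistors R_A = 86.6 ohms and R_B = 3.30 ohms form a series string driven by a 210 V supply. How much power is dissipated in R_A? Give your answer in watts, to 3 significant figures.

473 W

The current is common to all series resistors; compute it, then apply P = I²R for the target.
R_total = 86.6 + 3.30 = 89.90 Ω
I = V / R_total = 210 / 89.90 = 2.336 A
P_R_A = I² × R_A = (2.336)² × 86.6 = 472.5 W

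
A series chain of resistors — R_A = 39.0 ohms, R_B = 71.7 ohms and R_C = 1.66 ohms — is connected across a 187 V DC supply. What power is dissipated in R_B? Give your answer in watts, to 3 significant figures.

The current is common to all series resistors; compute it, then apply P = I²R for the target.
R_total = 39.0 + 71.7 + 1.66 = 112.4 Ω
I = V / R_total = 187 / 112.4 = 1.664 A
P_R_B = I² × R_B = (1.664)² × 71.7 = 198.6 W

199 W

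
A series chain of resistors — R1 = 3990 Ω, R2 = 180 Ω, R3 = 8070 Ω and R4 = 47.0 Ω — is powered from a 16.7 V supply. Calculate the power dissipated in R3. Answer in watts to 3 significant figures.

Every series element carries the same I. Get I from the total resistance, then P = I² × R3.
R_total = 3990 + 180 + 8070 + 47.0 = 12290 Ω
I = V / R_total = 16.7 / 12290 = 0.001359 A
P_R3 = I² × R3 = (0.001359)² × 8070 = 0.01491 W

0.0149 W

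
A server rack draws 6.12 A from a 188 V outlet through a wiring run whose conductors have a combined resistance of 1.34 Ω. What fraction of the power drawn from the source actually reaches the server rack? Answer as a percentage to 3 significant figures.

The wiring run carries the full 6.12 A.
P_line = I² R_line = (6.120)² × 1.34 = 50.19 W
P_source = V I = 188 × 6.120 = 1151 W; P_load = 1100 W
η = P_load / P_source = 1100 / 1151 = 0.9564

95.6 %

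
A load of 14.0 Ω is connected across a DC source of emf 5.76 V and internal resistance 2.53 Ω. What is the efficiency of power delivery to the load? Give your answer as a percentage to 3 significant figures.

84.7 %

The source delivers εI, of which I²R reaches the load and I²r is lost; since I is common, η = R/(R+r).
η = R / (R + r) = 14.0 / (14.0 + 2.53) = 0.8469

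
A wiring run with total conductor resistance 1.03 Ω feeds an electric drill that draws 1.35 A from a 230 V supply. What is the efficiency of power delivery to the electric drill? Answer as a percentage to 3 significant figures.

99.4 %

The wiring run carries the full 1.35 A.
P_line = I² R_line = (1.350)² × 1.03 = 1.877 W
P_source = V I = 230 × 1.350 = 310.5 W; P_load = 308.6 W
η = P_load / P_source = 308.6 / 310.5 = 0.9940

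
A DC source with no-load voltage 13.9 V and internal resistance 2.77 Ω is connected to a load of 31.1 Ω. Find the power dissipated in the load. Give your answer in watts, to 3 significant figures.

5.24 W

Load and internal resistance form a series loop — compute the loop current, then the load power via I²R.
I = ε / (r + R) = 13.9 / (2.77 + 31.1) = 0.4104 A
P_load = I² R = (0.4104)² × 31.1 = 5.238 W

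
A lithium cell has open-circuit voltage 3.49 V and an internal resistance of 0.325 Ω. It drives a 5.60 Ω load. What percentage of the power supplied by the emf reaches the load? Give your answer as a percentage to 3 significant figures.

Efficiency is P_load / P_total. With a series r and R sharing the same I, P = I²R for each, so η = R/(R+r).
η = R / (R + r) = 5.60 / (5.60 + 0.325) = 0.9451

94.5 %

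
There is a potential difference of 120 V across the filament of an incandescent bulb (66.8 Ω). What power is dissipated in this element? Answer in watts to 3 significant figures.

216 W

We know the drop across the element and its resistance — P = V²/R, one step.
P = (120 V)² / 66.8 Ω = 215.6 W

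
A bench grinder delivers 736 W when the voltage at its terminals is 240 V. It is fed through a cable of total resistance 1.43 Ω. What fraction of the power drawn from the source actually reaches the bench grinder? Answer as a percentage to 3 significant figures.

98.2 %

I = P / V = 736 / 240 = 3.067 A through the cable.
P_line = I² R_line = (3.067)² × 1.43 = 13.45 W
P_source = P_load + P_line = 736.0 + 13.45 = 749.4 W
η = P_load / P_source = 736.0 / 749.4 = 0.9821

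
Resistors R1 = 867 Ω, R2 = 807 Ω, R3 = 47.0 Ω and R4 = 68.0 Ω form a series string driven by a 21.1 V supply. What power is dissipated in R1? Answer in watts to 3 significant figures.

0.121 W

In a series string the same current flows through every resistor — find that current, then P = I²R for the one we want.
R_total = 867 + 807 + 47.0 + 68.0 = 1789 Ω
I = V / R_total = 21.1 / 1789 = 0.01179 A
P_R1 = I² × R1 = (0.01179)² × 867 = 0.1206 W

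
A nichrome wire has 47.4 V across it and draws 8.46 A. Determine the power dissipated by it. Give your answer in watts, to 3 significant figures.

401 W

Since both terminal voltage and current are stated, P = V I gives the power in one step.
P = 47.4 V × 8.460 A = 401.0 W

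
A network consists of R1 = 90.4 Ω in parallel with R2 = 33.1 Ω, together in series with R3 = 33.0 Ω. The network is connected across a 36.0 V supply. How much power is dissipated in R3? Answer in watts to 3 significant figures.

First find R_p for the parallel pair, then treat R_p + R3 as a series loop.
R_p = (90.4×33.1)/(90.4+33.1) = 24.23 Ω
R_total = R_p + 33.0 = 24.23 + 33.0 = 57.23 Ω
I = V / R_total = 36.0 / 57.23 = 0.6291 A
R3 carries the full series current, so P = I²R.
P_R3 = (0.6291)² × 33.0 = 13.06 W

13.1 W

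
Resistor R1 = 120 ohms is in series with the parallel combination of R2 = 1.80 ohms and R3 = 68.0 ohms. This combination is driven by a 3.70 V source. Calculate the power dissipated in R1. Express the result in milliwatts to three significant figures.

111 mW

Collapse R2‖R3 to a single equivalent, reducing the network to two series elements.
R_p = (1.80×68.0)/(1.80+68.0) = 1.754 Ω
R_total = 120 + 1.754 = 121.8 Ω
I = V / R_total = 3.70 / 121.8 = 0.03039 A
The full supply current passes through R1: P = I²R.
P_R1 = (0.03039)² × 120 = 0.1108 W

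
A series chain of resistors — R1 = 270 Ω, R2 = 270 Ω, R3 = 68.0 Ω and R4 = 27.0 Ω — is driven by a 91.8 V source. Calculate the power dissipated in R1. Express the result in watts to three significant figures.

5.64 W

In a series string the same current flows through every resistor — find that current, then P = I²R for the one we want.
R_total = 270 + 270 + 68.0 + 27.0 = 635.0 Ω
I = V / R_total = 91.8 / 635.0 = 0.1446 A
P_R1 = I² × R1 = (0.1446)² × 270 = 5.643 W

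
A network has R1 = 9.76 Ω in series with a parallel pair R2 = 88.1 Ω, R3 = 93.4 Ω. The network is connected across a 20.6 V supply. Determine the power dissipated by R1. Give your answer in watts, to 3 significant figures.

1.36 W

Reduce the parallel pair to R_p first; the network is then a simple series string.
R_p = (88.1×93.4)/(88.1+93.4) = 45.34 Ω
R_total = 9.76 + 45.34 = 55.10 Ω
I = V / R_total = 20.6 / 55.10 = 0.3739 A
R1 carries the full series current, so P = I²R.
P_R1 = (0.3739)² × 9.76 = 1.364 W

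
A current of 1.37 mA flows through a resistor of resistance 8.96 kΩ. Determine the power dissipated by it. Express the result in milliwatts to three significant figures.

With I and R stated, P = I²R applies in one step.
P = (0.001370 A)² × 8960 Ω = 0.01682 W

16.8 mW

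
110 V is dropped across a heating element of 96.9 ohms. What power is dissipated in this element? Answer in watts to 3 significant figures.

125 W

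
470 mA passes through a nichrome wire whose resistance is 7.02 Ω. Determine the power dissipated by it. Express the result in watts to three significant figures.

Knowing I and R, the power is just I²R — no need to find V first.
P = (0.4700 A)² × 7.02 Ω = 1.551 W

1.55 W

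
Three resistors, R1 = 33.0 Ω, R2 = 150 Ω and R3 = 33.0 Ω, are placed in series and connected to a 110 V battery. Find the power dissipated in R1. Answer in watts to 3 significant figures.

The current is common to all series resistors; compute it, then apply P = I²R for the target.
R_total = 33.0 + 150 + 33.0 = 216.0 Ω
I = V / R_total = 110 / 216.0 = 0.5093 A
P_R1 = I² × R1 = (0.5093)² × 33.0 = 8.558 W

8.56 W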